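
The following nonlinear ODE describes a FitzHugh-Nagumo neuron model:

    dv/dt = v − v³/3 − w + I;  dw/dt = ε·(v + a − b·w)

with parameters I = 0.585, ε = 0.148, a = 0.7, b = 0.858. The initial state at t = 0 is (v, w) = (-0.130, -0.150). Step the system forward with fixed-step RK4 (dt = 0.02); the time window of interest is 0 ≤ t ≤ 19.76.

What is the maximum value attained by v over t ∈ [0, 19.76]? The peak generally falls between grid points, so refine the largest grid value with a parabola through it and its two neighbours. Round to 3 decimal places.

t=0.000: state=(-0.130, -0.150)
step 1 (dt=0.02): k1=(0.606, 0.103), k2=(0.611, 0.104), k3=(0.611, 0.104), k4=(0.616, 0.105); state += dt/6·(k1+2k2+2k3+k4)
t=0.020: state=(-0.118, -0.148)
t=0.040: state=(-0.105, -0.146)
t=0.060: state=(-0.093, -0.144)
continuing one RK4 step at a time; state shown every 50 steps (Δt=1):
t=1.000: state=(0.783, 0.004)
t=2.000: state=(1.693, 0.285)
t=3.000: state=(1.766, 0.594)
t=4.000: state=(1.654, 0.859)
t=5.000: state=(1.520, 1.074)
t=6.000: state=(1.375, 1.244)
t=7.000: state=(1.215, 1.373)
t=8.000: state=(1.026, 1.463)
t=9.000: state=(0.774, 1.511)
t=10.000: state=(0.355, 1.509)
t=11.000: state=(-0.573, 1.419)
t=12.000: state=(-1.750, 1.174)
t=13.000: state=(-1.885, 0.872)
t=14.000: state=(-1.793, 0.609)
t=15.000: state=(-1.687, 0.392)
t=16.000: state=(-1.581, 0.216)
t=17.000: state=(-1.476, 0.075)
t=18.000: state=(-1.370, -0.034)
t=19.000: state=(-1.262, -0.116)
t=19.760: state=(-1.178, -0.161)
largest grid value and its neighbours: v(2.580)=1.78413, v(2.600)=1.78422, v(2.620)=1.78419
parabola through these three points peaks at t≈2.604 with v≈1.78423

max v = 1.784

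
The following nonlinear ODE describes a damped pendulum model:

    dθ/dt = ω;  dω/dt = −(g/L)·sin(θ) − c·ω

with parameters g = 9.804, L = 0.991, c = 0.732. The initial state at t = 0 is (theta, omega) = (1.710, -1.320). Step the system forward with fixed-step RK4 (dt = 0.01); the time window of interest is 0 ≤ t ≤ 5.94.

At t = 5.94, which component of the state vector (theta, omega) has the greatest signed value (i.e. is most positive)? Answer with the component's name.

t=0.000: state=(1.710, -1.320)
step 1 (dt=0.01): k1=(-1.320, -8.831), k2=(-1.364, -8.808), k3=(-1.364, -8.808), k4=(-1.408, -8.784); state += dt/6·(k1+2k2+2k3+k4)
t=0.010: state=(1.696, -1.408)
t=0.020: state=(1.682, -1.496)
t=0.030: state=(1.666, -1.583)
continuing one RK4 step at a time; state shown every 20 steps (Δt=0.2):
t=0.200: state=(1.277, -2.963)
t=0.400: state=(0.564, -4.003)
t=0.600: state=(-0.234, -3.726)
t=0.800: state=(-0.844, -2.238)
t=1.000: state=(-1.106, -0.380)
t=1.200: state=(-1.008, 1.298)
t=1.400: state=(-0.620, 2.470)
t=1.600: state=(-0.080, 2.754)
t=1.800: state=(0.414, 2.044)
t=2.000: state=(0.699, 0.758)
t=2.200: state=(0.715, -0.571)
t=2.400: state=(0.493, -1.557)
t=2.600: state=(0.134, -1.913)
t=2.800: state=(-0.223, -1.552)
t=3.000: state=(-0.454, -0.701)
t=3.200: state=(-0.496, 0.263)
t=3.400: state=(-0.363, 1.011)
t=3.600: state=(-0.121, 1.318)
t=3.800: state=(0.130, 1.119)
t=4.000: state=(0.301, 0.552)
t=4.200: state=(0.343, -0.127)
t=4.400: state=(0.260, -0.670)
t=4.600: state=(0.096, -0.908)
t=4.800: state=(-0.079, -0.792)
t=5.000: state=(-0.203, -0.411)
t=5.200: state=(-0.238, 0.062)
t=5.400: state=(-0.184, 0.449)
t=5.600: state=(-0.072, 0.626)
t=5.800: state=(0.050, 0.556)
t=5.940: state=(0.117, 0.389)
compare at T: theta=0.117, omega=0.389

largest component: omega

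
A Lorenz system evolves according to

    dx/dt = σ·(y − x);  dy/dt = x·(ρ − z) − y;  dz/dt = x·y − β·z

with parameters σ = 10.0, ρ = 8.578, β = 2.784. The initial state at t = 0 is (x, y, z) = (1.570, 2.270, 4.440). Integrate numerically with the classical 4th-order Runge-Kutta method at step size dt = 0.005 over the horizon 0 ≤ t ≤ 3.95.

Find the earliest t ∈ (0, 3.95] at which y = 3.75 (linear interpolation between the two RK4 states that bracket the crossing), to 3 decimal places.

t = 0.195

t=0.000: state=(1.570, 2.270, 4.440)
step 1 (dt=0.005): k1=(7.000, 4.227, -8.797), k2=(6.931, 4.323, -8.679), k3=(6.935, 4.322, -8.680), k4=(6.869, 4.418, -8.563); state += dt/6·(k1+2k2+2k3+k4)
t=0.005: state=(1.605, 2.292, 4.397)
t=0.010: state=(1.639, 2.314, 4.354)
t=0.015: state=(1.672, 2.338, 4.313)
t=0.190: state=(2.875, 3.699, 3.619)
next step: t=0.195: state=(2.916, 3.752, 3.623) — y has crossed 3.75
linear interpolation between t=0.190 (3.69867) and t=0.195 (3.75181) → t≈0.195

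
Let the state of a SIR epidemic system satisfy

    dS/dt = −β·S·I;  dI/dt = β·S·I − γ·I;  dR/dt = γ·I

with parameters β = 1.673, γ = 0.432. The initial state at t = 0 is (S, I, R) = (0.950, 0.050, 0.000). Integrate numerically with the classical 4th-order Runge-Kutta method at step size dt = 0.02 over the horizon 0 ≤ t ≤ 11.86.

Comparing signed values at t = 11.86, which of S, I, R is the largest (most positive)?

largest component: R

t=0.000: state=(0.950, 0.050, 0.000)
step 1 (dt=0.02): k1=(-0.079, 0.058, 0.022), k2=(-0.080, 0.058, 0.022), k3=(-0.080, 0.058, 0.022), k4=(-0.081, 0.059, 0.022); state += dt/6·(k1+2k2+2k3+k4)
t=0.020: state=(0.948, 0.051, 0.000)
t=0.040: state=(0.947, 0.052, 0.001)
t=0.060: state=(0.945, 0.054, 0.001)
continuing one RK4 step at a time; state shown every 25 steps (Δt=0.5):
t=0.500: state=(0.898, 0.087, 0.015)
t=1.000: state=(0.816, 0.145, 0.039)
t=1.500: state=(0.701, 0.220, 0.078)
t=2.000: state=(0.564, 0.302, 0.135)
t=2.500: state=(0.425, 0.367, 0.207)
t=3.000: state=(0.308, 0.401, 0.291)
t=3.500: state=(0.219, 0.402, 0.378)
t=4.000: state=(0.158, 0.379, 0.463)
t=4.500: state=(0.117, 0.342, 0.541)
t=5.000: state=(0.089, 0.300, 0.610)
t=5.500: state=(0.071, 0.258, 0.671)
t=6.000: state=(0.058, 0.220, 0.722)
t=6.500: state=(0.049, 0.185, 0.766)
t=7.000: state=(0.042, 0.155, 0.803)
t=7.500: state=(0.038, 0.129, 0.833)
t=8.000: state=(0.034, 0.107, 0.859)
t=8.500: state=(0.031, 0.089, 0.880)
t=9.000: state=(0.029, 0.073, 0.897)
t=9.500: state=(0.028, 0.061, 0.912)
t=10.000: state=(0.027, 0.050, 0.924)
t=10.500: state=(0.026, 0.041, 0.933)
t=11.000: state=(0.025, 0.034, 0.941)
t=11.500: state=(0.024, 0.028, 0.948)
t=11.860: state=(0.024, 0.024, 0.952)
compare at T: S=0.024, I=0.024, R=0.952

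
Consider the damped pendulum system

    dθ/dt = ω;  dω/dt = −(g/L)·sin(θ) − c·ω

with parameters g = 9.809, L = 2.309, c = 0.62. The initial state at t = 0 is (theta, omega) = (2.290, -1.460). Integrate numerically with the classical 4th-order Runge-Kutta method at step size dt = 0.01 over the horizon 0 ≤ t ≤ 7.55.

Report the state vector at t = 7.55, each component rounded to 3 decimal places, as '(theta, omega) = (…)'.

t=0.000: state=(2.290, -1.460)
step 1 (dt=0.01): k1=(-1.460, -2.291), k2=(-1.471, -2.304), k3=(-1.472, -2.304), k4=(-1.483, -2.317); state += dt/6·(k1+2k2+2k3+k4)
t=0.010: state=(2.275, -1.483)
t=0.020: state=(2.260, -1.506)
t=0.030: state=(2.245, -1.530)
continuing one RK4 step at a time; state shown every 25 steps (Δt=0.25):
t=0.250: state=(1.847, -2.104)
t=0.500: state=(1.235, -2.770)
t=0.750: state=(0.490, -3.101)
t=1.000: state=(-0.257, -2.751)
t=1.250: state=(-0.837, -1.829)
t=1.500: state=(-1.157, -0.730)
t=1.750: state=(-1.209, 0.294)
t=2.000: state=(-1.025, 1.141)
t=2.250: state=(-0.661, 1.712)
t=2.500: state=(-0.203, 1.873)
t=2.750: state=(0.236, 1.576)
t=3.000: state=(0.557, 0.955)
t=3.250: state=(0.705, 0.225)
t=3.500: state=(0.675, -0.444)
t=3.750: state=(0.498, -0.931)
t=4.000: state=(0.232, -1.148)
t=4.250: state=(-0.051, -1.067)
t=4.500: state=(-0.281, -0.742)
t=4.750: state=(-0.411, -0.292)
t=5.000: state=(-0.427, 0.159)
t=5.250: state=(-0.340, 0.510)
t=5.500: state=(-0.186, 0.694)
t=5.750: state=(-0.009, 0.688)
t=6.000: state=(0.144, 0.517)
t=6.250: state=(0.241, 0.248)
t=6.500: state=(0.267, -0.041)
t=6.750: state=(0.225, -0.278)
t=7.000: state=(0.136, -0.417)
t=7.250: state=(0.027, -0.436)
t=7.500: state=(-0.073, -0.347)
t=7.550: state=(-0.090, -0.320)

(theta, omega) = (-0.090, -0.320)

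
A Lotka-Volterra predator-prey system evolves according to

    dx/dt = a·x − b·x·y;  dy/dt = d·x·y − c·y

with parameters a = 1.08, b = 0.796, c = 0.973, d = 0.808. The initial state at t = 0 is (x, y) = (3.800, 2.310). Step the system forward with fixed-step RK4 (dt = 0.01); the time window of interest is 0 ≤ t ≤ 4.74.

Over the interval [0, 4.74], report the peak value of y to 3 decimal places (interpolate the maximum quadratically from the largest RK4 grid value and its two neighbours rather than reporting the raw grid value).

max y = 4.421

t=0.000: state=(3.800, 2.310)
step 1 (dt=0.01): k1=(-2.883, 4.845), k2=(-2.945, 4.869), k3=(-2.945, 4.868), k4=(-3.007, 4.891); state += dt/6·(k1+2k2+2k3+k4)
t=0.010: state=(3.771, 2.359)
t=0.020: state=(3.740, 2.408)
t=0.030: state=(3.708, 2.457)
continuing one RK4 step at a time; state shown every 20 steps (Δt=0.2):
t=0.200: state=(3.014, 3.314)
t=0.400: state=(2.061, 4.109)
t=0.600: state=(1.289, 4.417)
t=0.800: state=(0.796, 4.288)
t=1.000: state=(0.513, 3.915)
t=1.200: state=(0.354, 3.453)
t=1.400: state=(0.263, 2.986)
t=1.600: state=(0.211, 2.553)
t=1.800: state=(0.180, 2.168)
t=2.000: state=(0.162, 1.834)
t=2.200: state=(0.154, 1.549)
t=2.400: state=(0.152, 1.307)
t=2.600: state=(0.156, 1.103)
t=2.800: state=(0.165, 0.931)
t=3.000: state=(0.178, 0.788)
t=3.200: state=(0.197, 0.669)
t=3.400: state=(0.222, 0.569)
t=3.600: state=(0.253, 0.487)
t=3.800: state=(0.292, 0.419)
t=4.000: state=(0.341, 0.363)
t=4.200: state=(0.401, 0.317)
t=4.400: state=(0.475, 0.280)
t=4.600: state=(0.565, 0.251)
t=4.740: state=(0.639, 0.234)
largest grid value and its neighbours: y(0.620)=4.42057, y(0.630)=4.42087, y(0.640)=4.42012
parabola through these three points peaks at t≈0.628 with y≈4.42089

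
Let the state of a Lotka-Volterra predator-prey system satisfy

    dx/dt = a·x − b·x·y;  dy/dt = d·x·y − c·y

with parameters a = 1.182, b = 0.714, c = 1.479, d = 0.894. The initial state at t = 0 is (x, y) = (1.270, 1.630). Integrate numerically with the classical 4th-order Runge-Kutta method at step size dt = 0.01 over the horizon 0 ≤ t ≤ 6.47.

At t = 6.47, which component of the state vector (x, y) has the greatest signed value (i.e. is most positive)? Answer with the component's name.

t=0.000: state=(1.270, 1.630)
step 1 (dt=0.01): k1=(0.023, -0.560), k2=(0.026, -0.559), k3=(0.026, -0.559), k4=(0.028, -0.558); state += dt/6·(k1+2k2+2k3+k4)
t=0.010: state=(1.270, 1.624)
t=0.020: state=(1.271, 1.619)
t=0.030: state=(1.271, 1.613)
continuing one RK4 step at a time; state shown every 25 steps (Δt=0.25):
t=0.250: state=(1.291, 1.499)
t=0.500: state=(1.341, 1.389)
t=0.750: state=(1.418, 1.305)
t=1.000: state=(1.517, 1.252)
t=1.250: state=(1.635, 1.230)
t=1.500: state=(1.763, 1.242)
t=1.750: state=(1.891, 1.291)
t=2.000: state=(2.003, 1.379)
t=2.250: state=(2.082, 1.505)
t=2.500: state=(2.110, 1.663)
t=2.750: state=(2.075, 1.836)
t=3.000: state=(1.980, 1.998)
t=3.250: state=(1.841, 2.117)
t=3.500: state=(1.686, 2.169)
t=3.750: state=(1.539, 2.148)
t=4.000: state=(1.419, 2.064)
t=4.250: state=(1.334, 1.939)
t=4.500: state=(1.284, 1.794)
t=4.750: state=(1.270, 1.647)
t=5.000: state=(1.287, 1.514)
t=5.250: state=(1.334, 1.401)
t=5.500: state=(1.407, 1.314)
t=5.750: state=(1.504, 1.257)
t=6.000: state=(1.620, 1.230)
t=6.250: state=(1.747, 1.238)
t=6.470: state=(1.860, 1.275)
compare at T: x=1.860, y=1.275

largest component: x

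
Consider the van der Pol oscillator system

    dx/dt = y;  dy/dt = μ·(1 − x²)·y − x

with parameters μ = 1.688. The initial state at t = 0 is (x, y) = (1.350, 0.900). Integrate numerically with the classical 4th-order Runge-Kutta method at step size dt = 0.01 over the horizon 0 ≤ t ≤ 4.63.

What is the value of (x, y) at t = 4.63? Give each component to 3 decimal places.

t=0.000: state=(1.350, 0.900)
step 1 (dt=0.01): k1=(0.900, -2.600), k2=(0.887, -2.604), k3=(0.887, -2.604), k4=(0.874, -2.608); state += dt/6·(k1+2k2+2k3+k4)
t=0.010: state=(1.359, 0.874)
t=0.020: state=(1.367, 0.848)
t=0.030: state=(1.376, 0.822)
continuing one RK4 step at a time; state shown every 20 steps (Δt=0.2):
t=0.200: state=(1.479, 0.398)
t=0.400: state=(1.518, 0.015)
t=0.600: state=(1.494, -0.236)
t=0.800: state=(1.429, -0.404)
t=1.000: state=(1.334, -0.536)
t=1.200: state=(1.215, -0.665)
t=1.400: state=(1.067, -0.818)
t=1.600: state=(0.884, -1.028)
t=1.800: state=(0.649, -1.344)
t=2.000: state=(0.334, -1.843)
t=2.200: state=(-0.105, -2.588)
t=2.400: state=(-0.703, -3.324)
t=2.600: state=(-1.362, -3.002)
t=2.800: state=(-1.818, -1.490)
t=3.000: state=(-1.988, -0.350)
t=3.200: state=(-2.003, 0.125)
t=3.400: state=(-1.958, 0.299)
t=3.600: state=(-1.890, 0.373)
t=3.800: state=(-1.811, 0.419)
t=4.000: state=(-1.723, 0.458)
t=4.200: state=(-1.627, 0.501)
t=4.400: state=(-1.522, 0.553)
t=4.600: state=(-1.405, 0.620)
t=4.630: state=(-1.386, 0.632)

(x, y) = (-1.386, 0.632)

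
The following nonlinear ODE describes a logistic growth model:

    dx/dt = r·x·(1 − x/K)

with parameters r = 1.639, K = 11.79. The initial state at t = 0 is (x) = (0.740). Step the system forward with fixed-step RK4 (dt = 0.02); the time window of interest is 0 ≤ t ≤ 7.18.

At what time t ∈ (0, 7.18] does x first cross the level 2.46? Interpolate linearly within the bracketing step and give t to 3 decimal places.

t=0.000: state=(0.740)
step 1 (dt=0.02): k1=(1.137), k2=(1.153), k3=(1.153), k4=(1.170); state += dt/6·(k1+2k2+2k3+k4)
t=0.020: state=(0.763)
t=0.040: state=(0.787)
t=0.060: state=(0.811)
continuing one RK4 step at a time; state shown every 25 steps (Δt=0.5):
t=0.500: state=(1.555)
t=0.820: state=(2.409)
next step: t=0.840: state=(2.472) — x has crossed 2.46
linear interpolation between t=0.820 (2.40884) and t=0.840 (2.47228) → t≈0.836

t = 0.836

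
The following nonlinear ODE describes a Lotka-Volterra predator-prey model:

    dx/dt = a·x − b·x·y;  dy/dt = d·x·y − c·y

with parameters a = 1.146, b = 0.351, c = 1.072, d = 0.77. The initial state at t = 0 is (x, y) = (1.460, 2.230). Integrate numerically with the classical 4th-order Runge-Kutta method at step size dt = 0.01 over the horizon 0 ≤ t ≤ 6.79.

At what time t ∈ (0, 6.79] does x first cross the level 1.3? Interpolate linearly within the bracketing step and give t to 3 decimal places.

t = 2.658

t=0.000: state=(1.460, 2.230)
step 1 (dt=0.01): k1=(0.530, 0.116), k2=(0.531, 0.121), k3=(0.531, 0.121), k4=(0.532, 0.126); state += dt/6·(k1+2k2+2k3+k4)
t=0.010: state=(1.465, 2.231)
t=0.020: state=(1.471, 2.233)
t=0.030: state=(1.476, 2.234)
continuing one RK4 step at a time; state shown every 25 steps (Δt=0.25):
t=0.250: state=(1.595, 2.289)
t=0.500: state=(1.730, 2.411)
t=0.750: state=(1.849, 2.604)
t=1.000: state=(1.938, 2.870)
t=1.250: state=(1.978, 3.203)
t=1.500: state=(1.957, 3.582)
t=1.750: state=(1.871, 3.964)
t=2.000: state=(1.734, 4.293)
t=2.250: state=(1.567, 4.513)
t=2.500: state=(1.398, 4.591)
t=2.650: state=(1.305, 4.569)
next step: t=2.660: state=(1.299, 4.566) — x has crossed 1.3
linear interpolation between t=2.650 (1.30460) and t=2.660 (1.29865) → t≈2.658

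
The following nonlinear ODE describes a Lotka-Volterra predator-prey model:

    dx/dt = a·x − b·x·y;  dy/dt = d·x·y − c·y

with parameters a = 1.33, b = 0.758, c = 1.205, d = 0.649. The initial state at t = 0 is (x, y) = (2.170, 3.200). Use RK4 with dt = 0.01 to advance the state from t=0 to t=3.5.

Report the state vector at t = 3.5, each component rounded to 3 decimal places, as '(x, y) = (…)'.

(x, y) = (2.435, 0.869)

t=0.000: state=(2.170, 3.200)
step 1 (dt=0.01): k1=(-2.377, 0.651), k2=(-2.370, 0.627), k3=(-2.370, 0.627), k4=(-2.362, 0.603); state += dt/6·(k1+2k2+2k3+k4)
t=0.010: state=(2.146, 3.206)
t=0.020: state=(2.123, 3.212)
t=0.030: state=(2.099, 3.217)
continuing one RK4 step at a time; state shown every 20 steps (Δt=0.2):
t=0.200: state=(1.734, 3.237)
t=0.400: state=(1.396, 3.113)
t=0.600: state=(1.155, 2.884)
t=0.800: state=(0.994, 2.604)
t=1.000: state=(0.893, 2.311)
t=1.200: state=(0.839, 2.031)
t=1.400: state=(0.820, 1.777)
t=1.600: state=(0.832, 1.554)
t=1.800: state=(0.870, 1.364)
t=2.000: state=(0.935, 1.204)
t=2.200: state=(1.027, 1.075)
t=2.400: state=(1.147, 0.972)
t=2.600: state=(1.300, 0.895)
t=2.800: state=(1.487, 0.843)
t=3.000: state=(1.712, 0.815)
t=3.200: state=(1.975, 0.813)
t=3.400: state=(2.274, 0.841)
t=3.500: state=(2.435, 0.869)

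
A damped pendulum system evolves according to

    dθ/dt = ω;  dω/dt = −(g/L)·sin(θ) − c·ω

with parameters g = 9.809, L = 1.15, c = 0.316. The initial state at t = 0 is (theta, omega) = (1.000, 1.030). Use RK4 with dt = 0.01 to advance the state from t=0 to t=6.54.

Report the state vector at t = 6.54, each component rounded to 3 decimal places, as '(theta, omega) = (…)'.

t=0.000: state=(1.000, 1.030)
step 1 (dt=0.01): k1=(1.030, -7.503), k2=(0.992, -7.515), k3=(0.992, -7.514), k4=(0.955, -7.525); state += dt/6·(k1+2k2+2k3+k4)
t=0.010: state=(1.010, 0.955)
t=0.020: state=(1.019, 0.880)
t=0.030: state=(1.028, 0.804)
continuing one RK4 step at a time; state shown every 25 steps (Δt=0.25):
t=0.250: state=(1.023, -0.827)
t=0.500: state=(0.618, -2.292)
t=0.750: state=(-0.035, -2.706)
t=1.000: state=(-0.622, -1.805)
t=1.250: state=(-0.881, -0.222)
t=1.500: state=(-0.736, 1.320)
t=1.750: state=(-0.273, 2.231)
t=2.000: state=(0.285, 2.034)
t=2.250: state=(0.664, 0.901)
t=2.500: state=(0.712, -0.517)
t=2.750: state=(0.432, -1.620)
t=3.000: state=(-0.029, -1.909)
t=3.250: state=(-0.442, -1.256)
t=3.500: state=(-0.614, -0.084)
t=3.750: state=(-0.489, 1.035)
t=4.000: state=(-0.143, 1.608)
t=4.250: state=(0.246, 1.365)
t=4.500: state=(0.487, 0.491)
t=4.750: state=(0.479, -0.537)
t=5.000: state=(0.245, -1.246)
t=5.250: state=(-0.089, -1.308)
t=5.500: state=(-0.355, -0.731)
t=5.750: state=(-0.430, 0.144)
t=6.000: state=(-0.294, 0.886)
t=6.250: state=(-0.027, 1.153)
t=6.500: state=(0.233, 0.838)
t=6.540: state=(0.265, 0.744)

(theta, omega) = (0.265, 0.744)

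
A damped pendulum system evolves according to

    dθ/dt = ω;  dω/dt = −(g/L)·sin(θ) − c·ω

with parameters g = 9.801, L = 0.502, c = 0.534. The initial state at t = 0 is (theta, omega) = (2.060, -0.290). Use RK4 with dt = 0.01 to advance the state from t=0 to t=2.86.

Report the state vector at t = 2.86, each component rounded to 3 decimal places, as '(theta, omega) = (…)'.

t=0.000: state=(2.060, -0.290)
step 1 (dt=0.01): k1=(-0.290, -17.079), k2=(-0.375, -17.047), k3=(-0.375, -17.051), k4=(-0.461, -17.022); state += dt/6·(k1+2k2+2k3+k4)
t=0.010: state=(2.056, -0.460)
t=0.020: state=(2.051, -0.630)
t=0.030: state=(2.044, -0.800)
continuing one RK4 step at a time; state shown every 10 steps (Δt=0.1):
t=0.100: state=(1.946, -1.989)
t=0.200: state=(1.661, -3.724)
t=0.300: state=(1.203, -5.399)
t=0.400: state=(0.597, -6.593)
t=0.500: state=(-0.080, -6.724)
t=0.600: state=(-0.707, -5.637)
t=0.700: state=(-1.182, -3.799)
t=0.800: state=(-1.460, -1.757)
t=0.900: state=(-1.535, 0.232)
t=1.000: state=(-1.417, 2.114)
t=1.100: state=(-1.118, 3.819)
t=1.200: state=(-0.667, 5.099)
t=1.300: state=(-0.126, 5.562)
t=1.400: state=(0.410, 4.993)
t=1.500: state=(0.845, 3.605)
t=1.600: state=(1.118, 1.825)
t=1.700: state=(1.208, -0.026)
t=1.800: state=(1.116, -1.779)
t=1.900: state=(0.860, -3.282)
t=2.000: state=(0.476, -4.292)
t=2.100: state=(0.028, -4.539)
t=2.200: state=(-0.403, -3.938)
t=2.300: state=(-0.738, -2.692)
t=2.400: state=(-0.931, -1.128)
t=2.500: state=(-0.962, 0.488)
t=2.600: state=(-0.838, 1.965)
t=2.700: state=(-0.580, 3.109)
t=2.800: state=(-0.234, 3.703)
t=2.860: state=(-0.010, 3.726)

(theta, omega) = (-0.010, 3.726)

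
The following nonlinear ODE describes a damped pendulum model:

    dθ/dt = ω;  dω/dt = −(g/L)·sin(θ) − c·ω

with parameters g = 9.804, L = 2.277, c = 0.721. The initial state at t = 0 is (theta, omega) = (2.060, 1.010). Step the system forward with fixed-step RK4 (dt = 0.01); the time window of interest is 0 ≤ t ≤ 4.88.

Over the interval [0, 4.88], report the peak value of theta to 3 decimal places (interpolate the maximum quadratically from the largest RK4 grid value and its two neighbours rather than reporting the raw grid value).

max theta = 2.183

t=0.000: state=(2.060, 1.010)
step 1 (dt=0.01): k1=(1.010, -4.529), k2=(0.987, -4.502), k3=(0.987, -4.503), k4=(0.965, -4.476); state += dt/6·(k1+2k2+2k3+k4)
t=0.010: state=(2.070, 0.965)
t=0.020: state=(2.079, 0.920)
t=0.030: state=(2.088, 0.876)
continuing one RK4 step at a time; state shown every 20 steps (Δt=0.2):
t=0.200: state=(2.178, 0.197)
t=0.400: state=(2.147, -0.490)
t=0.600: state=(1.985, -1.126)
t=0.800: state=(1.698, -1.743)
t=1.000: state=(1.291, -2.304)
t=1.200: state=(0.789, -2.679)
t=1.400: state=(0.243, -2.705)
t=1.600: state=(-0.266, -2.323)
t=1.800: state=(-0.666, -1.642)
t=2.000: state=(-0.915, -0.844)
t=2.200: state=(-1.005, -0.067)
t=2.400: state=(-0.949, 0.611)
t=2.600: state=(-0.771, 1.139)
t=2.800: state=(-0.506, 1.464)
t=3.000: state=(-0.202, 1.543)
t=3.200: state=(0.094, 1.373)
t=3.400: state=(0.335, 1.012)
t=3.600: state=(0.492, 0.547)
t=3.800: state=(0.553, 0.068)
t=4.000: state=(0.522, -0.357)
t=4.200: state=(0.417, -0.675)
t=4.400: state=(0.262, -0.852)
t=4.600: state=(0.087, -0.875)
t=4.800: state=(-0.079, -0.758)
t=4.880: state=(-0.136, -0.679)
largest grid value and its neighbours: theta(0.240)=2.18278, theta(0.250)=2.18312, theta(0.260)=2.18311
parabola through these three points peaks at t≈0.255 with theta≈2.18316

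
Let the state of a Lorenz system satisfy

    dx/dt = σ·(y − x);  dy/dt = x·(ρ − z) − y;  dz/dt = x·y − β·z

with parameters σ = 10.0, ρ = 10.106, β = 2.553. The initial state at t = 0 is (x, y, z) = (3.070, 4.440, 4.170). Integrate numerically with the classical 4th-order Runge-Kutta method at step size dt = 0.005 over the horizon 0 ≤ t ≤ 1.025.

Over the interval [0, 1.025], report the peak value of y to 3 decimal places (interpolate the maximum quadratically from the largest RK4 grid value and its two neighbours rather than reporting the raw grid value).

t=0.000: state=(3.070, 4.440, 4.170)
step 1 (dt=0.005): k1=(13.700, 13.784, 2.985), k2=(13.702, 13.929, 3.225), k3=(13.706, 13.927, 3.224), k4=(13.711, 14.070, 3.466); state += dt/6·(k1+2k2+2k3+k4)
t=0.005: state=(3.139, 4.510, 4.186)
t=0.010: state=(3.207, 4.581, 4.205)
t=0.015: state=(3.276, 4.653, 4.226)
continuing one RK4 step at a time; state shown every 10 steps (Δt=0.05):
t=0.050: state=(3.766, 5.193, 4.446)
t=0.100: state=(4.504, 6.027, 5.006)
t=0.150: state=(5.280, 6.847, 5.892)
t=0.200: state=(6.047, 7.513, 7.108)
t=0.250: state=(6.709, 7.851, 8.576)
t=0.300: state=(7.147, 7.721, 10.104)
t=0.350: state=(7.255, 7.100, 11.419)
t=0.400: state=(6.995, 6.130, 12.276)
t=0.450: state=(6.425, 5.056, 12.569)
t=0.500: state=(5.677, 4.102, 12.358)
t=0.550: state=(4.896, 3.387, 11.799)
t=0.600: state=(4.197, 2.927, 11.052)
t=0.650: state=(3.638, 2.680, 10.238)
t=0.700: state=(3.238, 2.594, 9.433)
t=0.750: state=(2.988, 2.627, 8.681)
t=0.800: state=(2.870, 2.750, 8.008)
t=0.850: state=(2.863, 2.950, 7.430)
t=0.900: state=(2.953, 3.220, 6.960)
t=0.950: state=(3.127, 3.557, 6.608)
t=1.000: state=(3.380, 3.957, 6.390)
t=1.025: state=(3.533, 4.179, 6.335)
largest grid value and its neighbours: y(0.255)=7.86058, y(0.260)=7.86536, y(0.265)=7.86517
parabola through these three points peaks at t≈0.262 with y≈7.86589

max y = 7.866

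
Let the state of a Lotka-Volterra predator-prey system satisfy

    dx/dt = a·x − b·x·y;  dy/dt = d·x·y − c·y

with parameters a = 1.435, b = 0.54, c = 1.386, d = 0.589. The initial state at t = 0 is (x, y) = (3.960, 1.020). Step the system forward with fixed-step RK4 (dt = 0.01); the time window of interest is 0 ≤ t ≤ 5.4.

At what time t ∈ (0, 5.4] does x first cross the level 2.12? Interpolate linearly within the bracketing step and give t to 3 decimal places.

t=0.000: state=(3.960, 1.020)
step 1 (dt=0.01): k1=(3.501, 0.965), k2=(3.507, 0.981), k3=(3.506, 0.981), k4=(3.511, 0.996); state += dt/6·(k1+2k2+2k3+k4)
t=0.010: state=(3.995, 1.030)
t=0.020: state=(4.030, 1.040)
t=0.030: state=(4.065, 1.050)
continuing one RK4 step at a time; state shown every 20 steps (Δt=0.2):
t=0.200: state=(4.665, 1.285)
t=0.400: state=(5.288, 1.753)
t=0.600: state=(5.608, 2.535)
t=0.800: state=(5.355, 3.690)
t=1.000: state=(4.458, 5.011)
t=1.200: state=(3.262, 5.986)
t=1.400: state=(2.230, 6.251)
t=1.420: state=(2.145, 6.238)
next step: t=1.430: state=(2.104, 6.230) — x has crossed 2.12
linear interpolation between t=1.420 (2.14497) and t=1.430 (2.10393) → t≈1.426

t = 1.426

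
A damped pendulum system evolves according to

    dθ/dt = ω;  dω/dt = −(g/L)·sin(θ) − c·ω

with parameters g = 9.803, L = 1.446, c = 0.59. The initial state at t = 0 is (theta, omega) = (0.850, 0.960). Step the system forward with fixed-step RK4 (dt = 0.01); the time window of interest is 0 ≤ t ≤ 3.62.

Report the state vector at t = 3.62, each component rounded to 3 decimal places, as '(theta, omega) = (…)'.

(theta, omega) = (-0.222, -0.571)

t=0.000: state=(0.850, 0.960)
step 1 (dt=0.01): k1=(0.960, -5.660), k2=(0.932, -5.664), k3=(0.932, -5.664), k4=(0.903, -5.668); state += dt/6·(k1+2k2+2k3+k4)
t=0.010: state=(0.859, 0.903)
t=0.020: state=(0.868, 0.847)
t=0.030: state=(0.876, 0.790)
continuing one RK4 step at a time; state shown every 20 steps (Δt=0.2):
t=0.200: state=(0.929, -0.156)
t=0.400: state=(0.798, -1.122)
t=0.600: state=(0.501, -1.776)
t=0.800: state=(0.119, -1.965)
t=1.000: state=(-0.251, -1.651)
t=1.200: state=(-0.517, -0.973)
t=1.400: state=(-0.631, -0.155)
t=1.600: state=(-0.583, 0.605)
t=1.800: state=(-0.403, 1.150)
t=2.000: state=(-0.145, 1.369)
t=2.200: state=(0.120, 1.226)
t=2.400: state=(0.326, 0.796)
t=2.600: state=(0.429, 0.224)
t=2.800: state=(0.416, -0.337)
t=3.000: state=(0.304, -0.756)
t=3.200: state=(0.129, -0.948)
t=3.400: state=(-0.058, -0.884)
t=3.600: state=(-0.210, -0.607)
t=3.620: state=(-0.222, -0.571)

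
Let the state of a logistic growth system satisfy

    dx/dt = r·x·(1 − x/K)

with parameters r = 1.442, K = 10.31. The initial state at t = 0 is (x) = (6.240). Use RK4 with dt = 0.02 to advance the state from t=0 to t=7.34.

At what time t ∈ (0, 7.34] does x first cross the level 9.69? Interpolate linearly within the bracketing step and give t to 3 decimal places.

t=0.000: state=(6.240)
step 1 (dt=0.02): k1=(3.552), k2=(3.541), k3=(3.541), k4=(3.530); state += dt/6·(k1+2k2+2k3+k4)
t=0.020: state=(6.311)
t=0.040: state=(6.381)
t=0.060: state=(6.451)
continuing one RK4 step at a time; state shown every 25 steps (Δt=0.5):
t=0.500: state=(7.827)
t=1.000: state=(8.932)
t=1.500: state=(9.591)
t=1.600: state=(9.681)
next step: t=1.620: state=(9.698) — x has crossed 9.69
linear interpolation between t=1.600 (9.68144) and t=1.620 (9.69825) → t≈1.610

t = 1.610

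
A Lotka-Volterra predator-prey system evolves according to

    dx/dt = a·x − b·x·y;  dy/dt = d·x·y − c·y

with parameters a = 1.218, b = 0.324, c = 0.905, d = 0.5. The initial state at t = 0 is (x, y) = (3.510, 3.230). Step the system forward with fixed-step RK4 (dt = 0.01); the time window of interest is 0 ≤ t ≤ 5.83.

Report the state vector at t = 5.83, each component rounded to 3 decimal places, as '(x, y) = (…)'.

t=0.000: state=(3.510, 3.230)
step 1 (dt=0.01): k1=(0.602, 2.745), k2=(0.587, 2.762), k3=(0.587, 2.762), k4=(0.571, 2.779); state += dt/6·(k1+2k2+2k3+k4)
t=0.010: state=(3.516, 3.258)
t=0.020: state=(3.521, 3.286)
t=0.030: state=(3.527, 3.314)
continuing one RK4 step at a time; state shown every 20 steps (Δt=0.2):
t=0.200: state=(3.563, 3.843)
t=0.400: state=(3.464, 4.563)
t=0.600: state=(3.208, 5.322)
t=0.800: state=(2.833, 6.011)
t=1.000: state=(2.405, 6.519)
t=1.200: state=(1.992, 6.775)
t=1.400: state=(1.636, 6.774)
t=1.600: state=(1.354, 6.560)
t=1.800: state=(1.142, 6.198)
t=2.000: state=(0.989, 5.751)
t=2.200: state=(0.883, 5.268)
t=2.400: state=(0.813, 4.783)
t=2.600: state=(0.773, 4.320)
t=2.800: state=(0.756, 3.890)
t=3.000: state=(0.759, 3.501)
t=3.200: state=(0.781, 3.155)
t=3.400: state=(0.820, 2.851)
t=3.600: state=(0.877, 2.590)
t=3.800: state=(0.954, 2.368)
t=4.000: state=(1.050, 2.184)
t=4.200: state=(1.169, 2.035)
t=4.400: state=(1.312, 1.922)
t=4.600: state=(1.482, 1.844)
t=4.800: state=(1.680, 1.802)
t=5.000: state=(1.908, 1.799)
t=5.200: state=(2.164, 1.839)
t=5.400: state=(2.444, 1.932)
t=5.600: state=(2.739, 2.089)
t=5.800: state=(3.030, 2.326)
t=5.830: state=(3.072, 2.370)

(x, y) = (3.072, 2.370)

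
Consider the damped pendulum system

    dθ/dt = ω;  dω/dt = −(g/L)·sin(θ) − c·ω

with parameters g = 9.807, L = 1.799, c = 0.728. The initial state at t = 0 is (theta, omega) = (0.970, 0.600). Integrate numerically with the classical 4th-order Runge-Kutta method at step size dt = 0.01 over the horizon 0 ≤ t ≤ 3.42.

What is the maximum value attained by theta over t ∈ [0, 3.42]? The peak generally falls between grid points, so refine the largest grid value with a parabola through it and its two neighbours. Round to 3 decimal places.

max theta = 1.007

t=0.000: state=(0.970, 0.600)
step 1 (dt=0.01): k1=(0.600, -4.934), k2=(0.575, -4.925), k3=(0.575, -4.924), k4=(0.551, -4.915); state += dt/6·(k1+2k2+2k3+k4)
t=0.010: state=(0.976, 0.551)
t=0.020: state=(0.981, 0.502)
t=0.030: state=(0.986, 0.453)
continuing one RK4 step at a time; state shown every 20 steps (Δt=0.2):
t=0.200: state=(0.995, -0.334)
t=0.400: state=(0.847, -1.103)
t=0.600: state=(0.571, -1.616)
t=0.800: state=(0.224, -1.786)
t=1.000: state=(-0.119, -1.590)
t=1.200: state=(-0.392, -1.107)
t=1.400: state=(-0.553, -0.485)
t=1.600: state=(-0.586, 0.137)
t=1.800: state=(-0.505, 0.652)
t=2.000: state=(-0.338, 0.981)
t=2.200: state=(-0.128, 1.081)
t=2.400: state=(0.079, 0.955)
t=2.600: state=(0.242, 0.656)
t=2.800: state=(0.336, 0.271)
t=3.000: state=(0.351, -0.114)
t=3.200: state=(0.295, -0.425)
t=3.400: state=(0.189, -0.612)
t=3.420: state=(0.177, -0.623)
largest grid value and its neighbours: theta(0.120)=1.00710, theta(0.130)=1.00712, theta(0.140)=1.00668
parabola through these three points peaks at t≈0.125 with theta≈1.00717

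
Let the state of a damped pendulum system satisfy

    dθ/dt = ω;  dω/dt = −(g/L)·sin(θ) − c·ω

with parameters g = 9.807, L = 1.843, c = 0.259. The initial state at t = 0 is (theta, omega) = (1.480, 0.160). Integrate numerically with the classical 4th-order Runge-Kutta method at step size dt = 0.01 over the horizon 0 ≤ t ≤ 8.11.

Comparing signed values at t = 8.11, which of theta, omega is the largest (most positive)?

t=0.000: state=(1.480, 0.160)
step 1 (dt=0.01): k1=(0.160, -5.341), k2=(0.133, -5.334), k3=(0.133, -5.334), k4=(0.107, -5.328); state += dt/6·(k1+2k2+2k3+k4)
t=0.010: state=(1.481, 0.107)
t=0.020: state=(1.482, 0.053)
t=0.030: state=(1.482, 0.000)
continuing one RK4 step at a time; state shown every 50 steps (Δt=0.5):
t=0.500: state=(0.931, -2.231)
t=1.000: state=(-0.407, -2.556)
t=1.500: state=(-1.177, -0.347)
t=2.000: state=(-0.765, 1.853)
t=2.500: state=(0.348, 2.114)
t=3.000: state=(0.966, 0.191)
t=3.500: state=(0.555, -1.667)
t=4.000: state=(-0.377, -1.651)
t=4.500: state=(-0.798, 0.080)
t=5.000: state=(-0.347, 1.526)
t=5.500: state=(0.417, 1.200)
t=6.000: state=(0.643, -0.349)
t=6.500: state=(0.161, -1.358)
t=7.000: state=(-0.436, -0.780)
t=7.500: state=(-0.490, 0.555)
t=8.000: state=(-0.009, 1.146)
t=8.110: state=(0.114, 1.083)
compare at T: theta=0.114, omega=1.083

largest component: omega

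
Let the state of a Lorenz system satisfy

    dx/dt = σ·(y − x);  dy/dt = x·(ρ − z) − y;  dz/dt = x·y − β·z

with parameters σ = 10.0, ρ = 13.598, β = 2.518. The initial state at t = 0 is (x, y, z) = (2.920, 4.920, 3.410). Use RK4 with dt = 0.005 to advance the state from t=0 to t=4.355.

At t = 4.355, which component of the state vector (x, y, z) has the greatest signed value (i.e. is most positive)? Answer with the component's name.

t=0.000: state=(2.920, 4.920, 3.410)
step 1 (dt=0.005): k1=(20.000, 24.829, 5.780), k2=(20.121, 25.233, 6.174), k3=(20.128, 25.233, 6.176), k4=(20.255, 25.635, 6.578); state += dt/6·(k1+2k2+2k3+k4)
t=0.005: state=(3.021, 5.046, 3.441)
t=0.010: state=(3.123, 5.176, 3.476)
t=0.015: state=(3.226, 5.310, 3.515)
continuing one RK4 step at a time; state shown every 40 steps (Δt=0.2):
t=0.200: state=(8.362, 11.345, 10.043)
t=0.400: state=(7.963, 4.371, 19.294)
t=0.600: state=(2.195, 0.827, 13.017)
t=0.800: state=(1.346, 1.527, 8.125)
t=1.000: state=(2.519, 3.577, 5.654)
t=1.200: state=(6.017, 8.429, 7.575)
t=1.400: state=(9.039, 8.265, 16.948)
t=1.600: state=(4.420, 2.226, 15.272)
t=1.800: state=(2.369, 2.277, 10.166)
t=2.000: state=(3.332, 4.355, 7.550)
t=2.200: state=(6.406, 8.257, 9.620)
t=2.400: state=(8.044, 7.127, 16.172)
t=2.600: state=(4.596, 3.064, 14.398)
t=2.800: state=(3.258, 3.346, 10.393)
t=3.000: state=(4.526, 5.646, 8.961)
t=3.200: state=(7.075, 8.085, 12.188)
t=3.400: state=(6.780, 5.544, 15.510)
t=3.600: state=(4.360, 3.608, 12.965)
t=3.800: state=(4.100, 4.519, 10.327)
t=4.000: state=(5.679, 6.694, 10.612)
t=4.200: state=(7.024, 7.020, 13.882)
t=4.355: state=(6.113, 5.146, 14.588)
compare at T: x=6.113, y=5.146, z=14.588

largest component: z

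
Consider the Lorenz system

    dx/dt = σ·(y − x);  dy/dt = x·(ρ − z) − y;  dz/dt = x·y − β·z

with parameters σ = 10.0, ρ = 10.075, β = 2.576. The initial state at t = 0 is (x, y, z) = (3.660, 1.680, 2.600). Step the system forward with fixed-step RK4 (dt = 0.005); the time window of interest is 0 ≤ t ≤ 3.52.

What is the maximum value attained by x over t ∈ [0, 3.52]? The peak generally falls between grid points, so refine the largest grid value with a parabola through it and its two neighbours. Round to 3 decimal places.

t=0.000: state=(3.660, 1.680, 2.600)
step 1 (dt=0.005): k1=(-19.800, 25.678, -0.549), k2=(-18.663, 25.249, -0.397), k3=(-18.702, 25.270, -0.397), k4=(-17.601, 24.860, -0.250); state += dt/6·(k1+2k2+2k3+k4)
t=0.005: state=(3.567, 1.806, 2.598)
t=0.010: state=(3.484, 1.929, 2.597)
t=0.015: state=(3.411, 2.048, 2.598)
continuing one RK4 step at a time; state shown every 40 steps (Δt=0.2):
t=0.200: state=(4.326, 5.846, 3.776)
t=0.400: state=(7.525, 8.448, 9.810)
t=0.600: state=(5.955, 3.998, 13.016)
t=0.800: state=(2.938, 2.152, 9.539)
t=1.000: state=(2.514, 2.748, 6.639)
t=1.200: state=(3.633, 4.498, 5.692)
t=1.400: state=(5.689, 6.684, 7.712)
t=1.600: state=(6.397, 5.923, 11.151)
t=1.800: state=(4.602, 3.676, 10.645)
t=2.000: state=(3.529, 3.399, 8.416)
t=2.200: state=(3.914, 4.376, 7.228)
t=2.400: state=(5.101, 5.717, 7.974)
t=2.600: state=(5.792, 5.749, 9.924)
t=2.800: state=(5.035, 4.482, 10.270)
t=3.000: state=(4.191, 3.979, 9.042)
t=3.200: state=(4.231, 4.454, 8.106)
t=3.400: state=(4.888, 5.253, 8.344)
t=3.520: state=(5.257, 5.479, 8.967)
largest grid value and its neighbours: x(0.445)=7.76545, x(0.450)=7.76893, x(0.455)=7.76751
parabola through these three points peaks at t≈0.451 with x≈7.76904

max x = 7.769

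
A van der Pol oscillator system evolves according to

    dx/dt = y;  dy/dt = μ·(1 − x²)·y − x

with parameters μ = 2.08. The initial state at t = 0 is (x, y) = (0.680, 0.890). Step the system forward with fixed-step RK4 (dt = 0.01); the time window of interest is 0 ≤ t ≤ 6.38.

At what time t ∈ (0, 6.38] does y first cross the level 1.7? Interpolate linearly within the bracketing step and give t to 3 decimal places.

t=0.000: state=(0.680, 0.890)
step 1 (dt=0.01): k1=(0.890, 0.315), k2=(0.892, 0.301), k3=(0.892, 0.301), k4=(0.893, 0.287); state += dt/6·(k1+2k2+2k3+k4)
t=0.010: state=(0.689, 0.893)
t=0.020: state=(0.698, 0.896)
t=0.030: state=(0.707, 0.898)
continuing one RK4 step at a time; state shown every 25 steps (Δt=0.25):
t=0.250: state=(0.904, 0.864)
t=0.500: state=(1.092, 0.613)
t=0.750: state=(1.201, 0.253)
t=1.000: state=(1.222, -0.072)
t=1.250: state=(1.171, -0.327)
t=1.500: state=(1.061, -0.551)
t=1.750: state=(0.893, -0.811)
t=2.000: state=(0.644, -1.215)
t=2.250: state=(0.257, -1.963)
t=2.500: state=(-0.385, -3.237)
t=2.750: state=(-1.285, -3.471)
t=3.000: state=(-1.876, -1.186)
t=3.250: state=(-1.995, -0.018)
t=3.500: state=(-1.957, 0.252)
t=3.750: state=(-1.884, 0.322)
t=4.000: state=(-1.799, 0.359)
t=4.250: state=(-1.705, 0.393)
t=4.500: state=(-1.602, 0.434)
t=4.750: state=(-1.487, 0.489)
t=5.000: state=(-1.356, 0.566)
t=5.250: state=(-1.201, 0.681)
t=5.500: state=(-1.009, 0.869)
t=5.750: state=(-0.754, 1.207)
t=5.950: state=(-0.468, 1.699)
next step: t=5.960: state=(-0.451, 1.732) — y has crossed 1.7
linear interpolation between t=5.950 (1.69928) and t=5.960 (1.73203) → t≈5.950

t = 5.950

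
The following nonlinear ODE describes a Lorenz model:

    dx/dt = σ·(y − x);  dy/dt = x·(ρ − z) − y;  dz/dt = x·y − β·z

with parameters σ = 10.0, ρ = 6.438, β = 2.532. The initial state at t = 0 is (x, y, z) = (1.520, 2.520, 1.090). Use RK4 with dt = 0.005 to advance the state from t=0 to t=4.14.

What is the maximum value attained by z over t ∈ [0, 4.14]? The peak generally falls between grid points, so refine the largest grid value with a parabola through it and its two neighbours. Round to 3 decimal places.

max z = 7.774

t=0.000: state=(1.520, 2.520, 1.090)
step 1 (dt=0.005): k1=(10.000, 5.609, 1.071), k2=(9.890, 5.725, 1.148), k3=(9.896, 5.722, 1.148), k4=(9.791, 5.836, 1.226); state += dt/6·(k1+2k2+2k3+k4)
t=0.005: state=(1.569, 2.549, 1.096)
t=0.010: state=(1.618, 2.578, 1.102)
t=0.015: state=(1.666, 2.609, 1.110)
continuing one RK4 step at a time; state shown every 40 steps (Δt=0.2):
t=0.200: state=(3.307, 4.252, 2.017)
t=0.400: state=(5.136, 5.834, 4.823)
t=0.600: state=(5.307, 4.748, 7.587)
t=0.800: state=(3.706, 2.923, 7.181)
t=1.000: state=(2.670, 2.420, 5.560)
t=1.200: state=(2.578, 2.701, 4.366)
t=1.400: state=(3.062, 3.401, 3.980)
t=1.600: state=(3.817, 4.192, 4.498)
t=1.800: state=(4.353, 4.466, 5.585)
t=2.000: state=(4.217, 3.996, 6.260)
t=2.200: state=(3.688, 3.434, 6.042)
t=2.400: state=(3.337, 3.252, 5.439)
t=2.600: state=(3.338, 3.414, 5.002)
t=2.800: state=(3.581, 3.729, 4.959)
t=3.000: state=(3.854, 3.960, 5.259)
t=3.200: state=(3.953, 3.941, 5.617)
t=3.400: state=(3.836, 3.746, 5.738)
t=3.600: state=(3.656, 3.580, 5.596)
t=3.800: state=(3.566, 3.555, 5.379)
t=4.000: state=(3.603, 3.645, 5.261)
t=4.140: state=(3.673, 3.728, 5.273)
largest grid value and its neighbours: z(0.660)=7.77309, z(0.665)=7.77375, z(0.670)=7.77231
parabola through these three points peaks at t≈0.664 with z≈7.77378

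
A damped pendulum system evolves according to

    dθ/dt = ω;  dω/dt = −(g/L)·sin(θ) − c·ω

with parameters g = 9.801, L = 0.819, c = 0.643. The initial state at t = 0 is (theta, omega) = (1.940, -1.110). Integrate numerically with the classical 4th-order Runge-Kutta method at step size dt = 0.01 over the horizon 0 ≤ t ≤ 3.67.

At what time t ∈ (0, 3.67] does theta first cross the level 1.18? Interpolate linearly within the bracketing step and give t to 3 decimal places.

t=0.000: state=(1.940, -1.110)
step 1 (dt=0.01): k1=(-1.110, -10.447), k2=(-1.162, -10.437), k3=(-1.162, -10.438), k4=(-1.214, -10.429); state += dt/6·(k1+2k2+2k3+k4)
t=0.010: state=(1.928, -1.214)
t=0.020: state=(1.916, -1.319)
t=0.030: state=(1.902, -1.423)
continuing one RK4 step at a time; state shown every 20 steps (Δt=0.2):
t=0.200: state=(1.511, -3.167)
t=0.290: state=(1.187, -4.006)
next step: t=0.300: state=(1.147, -4.090) — theta has crossed 1.18
linear interpolation between t=0.290 (1.18721) and t=0.300 (1.14673) → t≈0.292

t = 0.292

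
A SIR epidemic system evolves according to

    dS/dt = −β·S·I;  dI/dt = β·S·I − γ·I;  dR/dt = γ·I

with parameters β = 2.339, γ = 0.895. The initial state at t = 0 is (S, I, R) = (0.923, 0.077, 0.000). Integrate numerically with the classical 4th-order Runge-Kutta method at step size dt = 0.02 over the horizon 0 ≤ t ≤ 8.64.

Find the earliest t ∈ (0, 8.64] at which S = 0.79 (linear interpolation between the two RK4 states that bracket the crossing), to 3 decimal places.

t = 0.597

t=0.000: state=(0.923, 0.077, 0.000)
step 1 (dt=0.02): k1=(-0.166, 0.097, 0.069), k2=(-0.168, 0.098, 0.070), k3=(-0.168, 0.098, 0.070), k4=(-0.170, 0.099, 0.071); state += dt/6·(k1+2k2+2k3+k4)
t=0.020: state=(0.920, 0.079, 0.001)
t=0.040: state=(0.916, 0.081, 0.003)
t=0.060: state=(0.913, 0.083, 0.004)
continuing one RK4 step at a time; state shown every 25 steps (Δt=0.5):
t=0.500: state=(0.816, 0.137, 0.047)
t=0.580: state=(0.795, 0.148, 0.057)
next step: t=0.600: state=(0.789, 0.151, 0.060) — S has crossed 0.79
linear interpolation between t=0.580 (0.79478) and t=0.600 (0.78925) → t≈0.597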